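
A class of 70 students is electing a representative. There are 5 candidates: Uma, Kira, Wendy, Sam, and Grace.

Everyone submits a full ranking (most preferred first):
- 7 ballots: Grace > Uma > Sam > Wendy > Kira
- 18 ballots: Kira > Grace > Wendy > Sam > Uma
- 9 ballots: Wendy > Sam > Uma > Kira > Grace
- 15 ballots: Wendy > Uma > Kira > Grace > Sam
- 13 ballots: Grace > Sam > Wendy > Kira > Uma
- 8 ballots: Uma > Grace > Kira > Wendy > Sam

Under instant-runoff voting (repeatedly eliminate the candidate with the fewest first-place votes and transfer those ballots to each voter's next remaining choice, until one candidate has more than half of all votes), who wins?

Grace

Round 1: Uma 8, Kira 18, Wendy 24, Sam 0, Grace 20. Sam eliminated.
Round 2: Uma 8, Kira 18, Wendy 24, Grace 20. Uma eliminated.
Round 3: Kira 18, Wendy 24, Grace 28. Kira eliminated.
Round 4: Wendy 24, Grace 46. Grace has a majority (≥36).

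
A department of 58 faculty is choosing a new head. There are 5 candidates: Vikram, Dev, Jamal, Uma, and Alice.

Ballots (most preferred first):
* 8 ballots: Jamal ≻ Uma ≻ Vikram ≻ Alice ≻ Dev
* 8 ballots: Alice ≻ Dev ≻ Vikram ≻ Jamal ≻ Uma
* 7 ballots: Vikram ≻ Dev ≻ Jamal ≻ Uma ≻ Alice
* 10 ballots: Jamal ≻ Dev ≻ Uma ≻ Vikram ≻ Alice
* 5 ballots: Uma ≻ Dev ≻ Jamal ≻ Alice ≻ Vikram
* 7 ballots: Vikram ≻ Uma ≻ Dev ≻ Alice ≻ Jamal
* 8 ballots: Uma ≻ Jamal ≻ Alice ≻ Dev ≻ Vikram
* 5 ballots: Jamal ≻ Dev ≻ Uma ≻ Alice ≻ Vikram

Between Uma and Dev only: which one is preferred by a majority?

Uma is ranked above Dev on 28 ballots; Dev above Uma on 30.

Dev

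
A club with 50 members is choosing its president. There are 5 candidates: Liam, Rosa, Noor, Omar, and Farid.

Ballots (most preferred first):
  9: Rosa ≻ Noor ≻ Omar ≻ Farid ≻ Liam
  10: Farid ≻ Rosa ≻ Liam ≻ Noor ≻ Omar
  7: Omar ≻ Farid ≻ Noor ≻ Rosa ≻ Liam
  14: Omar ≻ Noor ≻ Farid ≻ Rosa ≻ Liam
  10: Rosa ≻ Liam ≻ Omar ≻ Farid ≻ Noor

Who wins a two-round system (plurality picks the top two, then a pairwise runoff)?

Round 1 first-place votes: Liam 0, Rosa 19, Noor 0, Omar 21, Farid 10. Omar and Rosa advance.
Runoff: Omar is ranked above Rosa on 21 ballots, Rosa above Omar on 29.

Rosa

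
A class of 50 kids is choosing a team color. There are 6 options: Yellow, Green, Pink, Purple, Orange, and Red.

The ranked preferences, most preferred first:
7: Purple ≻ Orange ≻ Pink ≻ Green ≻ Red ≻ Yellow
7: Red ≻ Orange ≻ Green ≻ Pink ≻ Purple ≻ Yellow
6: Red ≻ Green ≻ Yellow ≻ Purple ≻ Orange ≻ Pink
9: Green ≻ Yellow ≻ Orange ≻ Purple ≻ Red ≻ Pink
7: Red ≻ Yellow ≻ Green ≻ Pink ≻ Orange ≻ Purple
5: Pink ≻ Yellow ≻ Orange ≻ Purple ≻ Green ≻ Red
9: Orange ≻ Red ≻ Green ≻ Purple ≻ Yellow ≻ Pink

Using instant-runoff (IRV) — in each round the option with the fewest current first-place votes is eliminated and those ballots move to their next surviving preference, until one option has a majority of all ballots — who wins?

Orange

Round 1: Yellow 0, Green 9, Pink 5, Purple 7, Orange 9, Red 20. Yellow eliminated.
Round 2: Green 9, Pink 5, Purple 7, Orange 9, Red 20. Pink eliminated.
Round 3: Green 9, Purple 7, Orange 14, Red 20. Purple eliminated.
Round 4: Green 9, Orange 21, Red 20. Green eliminated.
Round 5: Orange 30, Red 20. Orange has a majority (≥26).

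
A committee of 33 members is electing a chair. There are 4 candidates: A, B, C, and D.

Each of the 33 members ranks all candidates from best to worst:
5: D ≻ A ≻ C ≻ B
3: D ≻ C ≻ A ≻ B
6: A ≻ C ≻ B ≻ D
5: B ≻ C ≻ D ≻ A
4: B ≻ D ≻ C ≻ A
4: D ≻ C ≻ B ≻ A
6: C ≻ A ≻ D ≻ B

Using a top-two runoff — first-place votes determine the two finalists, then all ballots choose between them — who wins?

D

Round 1 first-place votes: A 6, B 9, C 6, D 12. D and B advance.
Runoff: D is ranked above B on 18 ballots, B above D on 15.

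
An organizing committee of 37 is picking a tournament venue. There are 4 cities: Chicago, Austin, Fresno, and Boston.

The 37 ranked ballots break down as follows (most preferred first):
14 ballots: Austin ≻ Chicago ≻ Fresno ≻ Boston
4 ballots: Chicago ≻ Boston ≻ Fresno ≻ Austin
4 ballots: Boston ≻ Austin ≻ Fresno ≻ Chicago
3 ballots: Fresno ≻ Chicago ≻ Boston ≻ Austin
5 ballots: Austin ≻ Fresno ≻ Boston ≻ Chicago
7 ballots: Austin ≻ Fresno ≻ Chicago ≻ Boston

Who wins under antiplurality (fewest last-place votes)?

Fresno

Last-place votes: Chicago 9, Austin 7, Fresno 0, Boston 21.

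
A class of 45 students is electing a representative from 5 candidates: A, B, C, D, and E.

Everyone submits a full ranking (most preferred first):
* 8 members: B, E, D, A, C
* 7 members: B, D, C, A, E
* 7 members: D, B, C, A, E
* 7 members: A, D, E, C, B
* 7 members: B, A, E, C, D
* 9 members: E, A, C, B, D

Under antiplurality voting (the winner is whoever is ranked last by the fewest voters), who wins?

Last-place votes: A 0, B 7, C 8, D 16, E 14.

A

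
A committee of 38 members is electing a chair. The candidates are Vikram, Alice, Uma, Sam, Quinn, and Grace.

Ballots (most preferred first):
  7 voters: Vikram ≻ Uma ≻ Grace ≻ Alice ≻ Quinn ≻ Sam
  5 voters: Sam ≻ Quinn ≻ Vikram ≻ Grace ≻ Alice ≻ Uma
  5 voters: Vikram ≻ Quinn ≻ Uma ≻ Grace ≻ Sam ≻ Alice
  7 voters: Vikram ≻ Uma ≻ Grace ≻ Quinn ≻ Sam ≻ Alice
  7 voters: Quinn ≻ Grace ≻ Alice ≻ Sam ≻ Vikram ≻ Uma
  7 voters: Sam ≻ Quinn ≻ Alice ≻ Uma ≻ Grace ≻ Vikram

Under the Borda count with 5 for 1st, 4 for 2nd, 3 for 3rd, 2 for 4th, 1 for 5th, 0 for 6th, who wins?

Vikram: 7×5 + 5×3 + 5×5 + 7×5 + 7×1 + 7×0 = 117
Alice: 7×2 + 5×1 + 5×0 + 7×0 + 7×3 + 7×3 = 61
Uma: 7×4 + 5×0 + 5×3 + 7×4 + 7×0 + 7×2 = 85
Sam: 7×0 + 5×5 + 5×1 + 7×1 + 7×2 + 7×5 = 86
Quinn: 7×1 + 5×4 + 5×4 + 7×2 + 7×5 + 7×4 = 124
Grace: 7×3 + 5×2 + 5×2 + 7×3 + 7×4 + 7×1 = 97

Quinn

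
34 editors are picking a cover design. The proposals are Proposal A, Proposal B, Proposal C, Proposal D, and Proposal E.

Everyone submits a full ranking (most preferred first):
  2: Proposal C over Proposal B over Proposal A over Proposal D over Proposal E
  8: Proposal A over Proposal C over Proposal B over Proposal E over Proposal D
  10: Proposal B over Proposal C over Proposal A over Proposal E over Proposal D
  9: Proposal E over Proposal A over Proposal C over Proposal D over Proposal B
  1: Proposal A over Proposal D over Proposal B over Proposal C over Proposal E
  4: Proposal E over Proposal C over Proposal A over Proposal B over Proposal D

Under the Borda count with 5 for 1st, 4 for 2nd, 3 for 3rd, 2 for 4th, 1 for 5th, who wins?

Proposal A

Proposal A: 2×3 + 8×5 + 10×3 + 9×4 + 1×5 + 4×3 = 129
Proposal B: 2×4 + 8×3 + 10×5 + 9×1 + 1×3 + 4×2 = 102
Proposal C: 2×5 + 8×4 + 10×4 + 9×3 + 1×2 + 4×4 = 127
Proposal D: 2×2 + 8×1 + 10×1 + 9×2 + 1×4 + 4×1 = 48
Proposal E: 2×1 + 8×2 + 10×2 + 9×5 + 1×1 + 4×5 = 104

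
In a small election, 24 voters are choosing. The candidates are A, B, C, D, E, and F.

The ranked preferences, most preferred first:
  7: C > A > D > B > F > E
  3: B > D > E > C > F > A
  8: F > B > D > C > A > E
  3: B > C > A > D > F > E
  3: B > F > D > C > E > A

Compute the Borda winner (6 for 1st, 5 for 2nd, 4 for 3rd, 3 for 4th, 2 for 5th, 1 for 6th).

B

A: 7×5 + 3×1 + 8×2 + 3×4 + 3×1 = 69
B: 7×3 + 3×6 + 8×5 + 3×6 + 3×6 = 115
C: 7×6 + 3×3 + 8×3 + 3×5 + 3×3 = 99
D: 7×4 + 3×5 + 8×4 + 3×3 + 3×4 = 96
E: 7×1 + 3×4 + 8×1 + 3×1 + 3×2 = 36
F: 7×2 + 3×2 + 8×6 + 3×2 + 3×5 = 89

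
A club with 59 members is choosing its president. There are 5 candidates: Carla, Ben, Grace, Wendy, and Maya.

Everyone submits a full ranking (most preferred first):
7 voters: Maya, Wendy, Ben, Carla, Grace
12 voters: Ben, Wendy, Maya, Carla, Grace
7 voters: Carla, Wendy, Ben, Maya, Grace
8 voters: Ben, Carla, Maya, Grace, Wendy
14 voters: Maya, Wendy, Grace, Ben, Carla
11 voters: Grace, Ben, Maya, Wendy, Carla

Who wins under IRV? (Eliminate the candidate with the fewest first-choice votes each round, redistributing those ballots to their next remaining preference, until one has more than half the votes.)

Round 1: Carla 7, Ben 20, Grace 11, Wendy 0, Maya 21. Wendy eliminated.
Round 2: Carla 7, Ben 20, Grace 11, Maya 21. Carla eliminated.
Round 3: Ben 27, Grace 11, Maya 21. Grace eliminated.
Round 4: Ben 38, Maya 21. Ben has a majority (≥30).

Ben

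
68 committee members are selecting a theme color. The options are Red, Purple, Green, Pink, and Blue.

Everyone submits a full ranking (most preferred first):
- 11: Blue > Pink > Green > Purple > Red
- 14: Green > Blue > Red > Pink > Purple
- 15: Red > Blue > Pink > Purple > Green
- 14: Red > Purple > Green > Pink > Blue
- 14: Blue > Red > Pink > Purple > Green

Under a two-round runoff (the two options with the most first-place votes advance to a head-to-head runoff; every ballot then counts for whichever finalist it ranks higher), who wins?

Blue

Round 1 first-place votes: Red 29, Purple 0, Green 14, Pink 0, Blue 25. Red and Blue advance.
Runoff: Red is ranked above Blue on 29 ballots, Blue above Red on 39.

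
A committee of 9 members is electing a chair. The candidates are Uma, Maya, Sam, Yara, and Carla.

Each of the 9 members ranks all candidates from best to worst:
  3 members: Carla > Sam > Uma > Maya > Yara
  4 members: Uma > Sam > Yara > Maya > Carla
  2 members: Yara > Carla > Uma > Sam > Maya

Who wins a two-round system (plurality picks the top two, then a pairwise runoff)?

Round 1 first-place votes: Uma 4, Maya 0, Sam 0, Yara 2, Carla 3. Uma and Carla advance.
Runoff: Uma is ranked above Carla on 4 ballots, Carla above Uma on 5.

Carla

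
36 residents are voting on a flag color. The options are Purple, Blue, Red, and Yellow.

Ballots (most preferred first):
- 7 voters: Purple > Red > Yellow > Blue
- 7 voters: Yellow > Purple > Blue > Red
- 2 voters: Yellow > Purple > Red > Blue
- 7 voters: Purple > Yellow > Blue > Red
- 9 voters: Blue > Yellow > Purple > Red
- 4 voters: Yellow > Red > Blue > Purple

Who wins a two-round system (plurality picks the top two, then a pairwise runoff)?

Round 1 first-place votes: Purple 14, Blue 9, Red 0, Yellow 13. Purple and Yellow advance.
Runoff: Purple is ranked above Yellow on 14 ballots, Yellow above Purple on 22.

Yellow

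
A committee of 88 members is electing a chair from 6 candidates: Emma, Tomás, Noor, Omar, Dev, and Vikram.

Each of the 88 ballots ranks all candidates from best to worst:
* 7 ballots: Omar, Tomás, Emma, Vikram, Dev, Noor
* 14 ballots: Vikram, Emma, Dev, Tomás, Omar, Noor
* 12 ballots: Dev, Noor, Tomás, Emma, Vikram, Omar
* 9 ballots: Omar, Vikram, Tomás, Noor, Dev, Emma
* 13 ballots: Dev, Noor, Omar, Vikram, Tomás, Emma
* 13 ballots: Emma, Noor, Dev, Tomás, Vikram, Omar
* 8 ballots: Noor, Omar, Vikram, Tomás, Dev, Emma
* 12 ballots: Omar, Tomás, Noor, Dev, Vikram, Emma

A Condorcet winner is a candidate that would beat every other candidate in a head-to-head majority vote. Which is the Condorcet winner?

Dev vs Emma: 54–34
Dev vs Tomás: 52–36
Dev vs Noor: 46–42
Dev vs Omar: 52–36
Dev vs Vikram: 50–38
Dev beats every other candidate.

Dev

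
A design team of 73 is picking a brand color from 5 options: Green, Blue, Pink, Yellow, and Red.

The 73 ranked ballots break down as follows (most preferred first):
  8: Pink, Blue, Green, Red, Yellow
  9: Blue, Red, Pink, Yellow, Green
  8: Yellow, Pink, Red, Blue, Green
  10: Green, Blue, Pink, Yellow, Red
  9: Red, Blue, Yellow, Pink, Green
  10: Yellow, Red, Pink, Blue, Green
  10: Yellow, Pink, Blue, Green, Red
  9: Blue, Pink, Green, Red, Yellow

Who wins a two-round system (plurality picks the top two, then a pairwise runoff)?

Round 1 first-place votes: Green 10, Blue 18, Pink 8, Yellow 28, Red 9. Yellow and Blue advance.
Runoff: Yellow is ranked above Blue on 28 ballots, Blue above Yellow on 45.

Blue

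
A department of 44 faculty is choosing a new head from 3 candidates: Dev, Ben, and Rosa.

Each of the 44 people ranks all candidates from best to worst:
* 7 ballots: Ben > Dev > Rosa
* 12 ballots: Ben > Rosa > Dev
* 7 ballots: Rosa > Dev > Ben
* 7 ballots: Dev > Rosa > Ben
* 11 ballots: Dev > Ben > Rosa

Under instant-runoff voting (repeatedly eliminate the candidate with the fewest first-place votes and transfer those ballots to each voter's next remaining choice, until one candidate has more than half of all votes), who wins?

Dev

Round 1: Dev 18, Ben 19, Rosa 7. Rosa eliminated.
Round 2: Dev 25, Ben 19. Dev has a majority (≥23).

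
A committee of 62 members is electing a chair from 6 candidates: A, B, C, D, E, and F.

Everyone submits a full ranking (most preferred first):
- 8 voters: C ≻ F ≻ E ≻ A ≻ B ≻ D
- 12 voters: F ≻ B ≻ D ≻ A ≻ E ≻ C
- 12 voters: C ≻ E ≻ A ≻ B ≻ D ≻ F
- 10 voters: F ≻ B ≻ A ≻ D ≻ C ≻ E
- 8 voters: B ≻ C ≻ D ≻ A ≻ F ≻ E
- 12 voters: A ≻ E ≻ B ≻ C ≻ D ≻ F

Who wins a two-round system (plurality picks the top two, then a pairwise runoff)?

C

Round 1 first-place votes: A 12, B 8, C 20, D 0, E 0, F 22. F and C advance.
Runoff: F is ranked above C on 22 ballots, C above F on 40.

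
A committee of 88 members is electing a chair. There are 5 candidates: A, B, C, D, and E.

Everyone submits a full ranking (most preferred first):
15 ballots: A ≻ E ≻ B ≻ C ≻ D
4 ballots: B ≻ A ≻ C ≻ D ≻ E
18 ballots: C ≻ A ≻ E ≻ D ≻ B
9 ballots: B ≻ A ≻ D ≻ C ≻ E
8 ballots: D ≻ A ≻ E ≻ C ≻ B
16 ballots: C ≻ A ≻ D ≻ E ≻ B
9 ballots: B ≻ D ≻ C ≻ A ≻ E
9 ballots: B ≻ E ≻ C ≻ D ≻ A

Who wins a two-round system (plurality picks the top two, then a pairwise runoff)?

B

Round 1 first-place votes: A 15, B 31, C 34, D 8, E 0. C and B advance.
Runoff: C is ranked above B on 42 ballots, B above C on 46.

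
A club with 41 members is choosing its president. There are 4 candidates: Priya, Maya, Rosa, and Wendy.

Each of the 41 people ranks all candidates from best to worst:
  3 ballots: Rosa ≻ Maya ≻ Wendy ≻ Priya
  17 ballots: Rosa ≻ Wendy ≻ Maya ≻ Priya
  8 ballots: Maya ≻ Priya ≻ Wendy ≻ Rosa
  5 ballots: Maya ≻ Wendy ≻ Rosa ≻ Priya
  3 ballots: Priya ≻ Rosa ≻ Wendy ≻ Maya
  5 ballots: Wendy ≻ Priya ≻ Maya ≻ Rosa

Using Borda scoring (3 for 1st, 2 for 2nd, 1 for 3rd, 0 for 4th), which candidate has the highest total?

Priya: 3×0 + 17×0 + 8×2 + 5×0 + 3×3 + 5×2 = 35
Maya: 3×2 + 17×1 + 8×3 + 5×3 + 3×0 + 5×1 = 67
Rosa: 3×3 + 17×3 + 8×0 + 5×1 + 3×2 + 5×0 = 71
Wendy: 3×1 + 17×2 + 8×1 + 5×2 + 3×1 + 5×3 = 73

Wendy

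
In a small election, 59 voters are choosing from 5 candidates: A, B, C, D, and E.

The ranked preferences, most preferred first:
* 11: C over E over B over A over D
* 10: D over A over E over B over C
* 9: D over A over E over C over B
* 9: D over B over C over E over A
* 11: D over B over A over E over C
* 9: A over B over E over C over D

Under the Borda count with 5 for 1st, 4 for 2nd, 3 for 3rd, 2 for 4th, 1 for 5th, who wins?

D

A: 11×2 + 10×4 + 9×4 + 9×1 + 11×3 + 9×5 = 185
B: 11×3 + 10×2 + 9×1 + 9×4 + 11×4 + 9×4 = 178
C: 11×5 + 10×1 + 9×2 + 9×3 + 11×1 + 9×2 = 139
D: 11×1 + 10×5 + 9×5 + 9×5 + 11×5 + 9×1 = 215
E: 11×4 + 10×3 + 9×3 + 9×2 + 11×2 + 9×3 = 168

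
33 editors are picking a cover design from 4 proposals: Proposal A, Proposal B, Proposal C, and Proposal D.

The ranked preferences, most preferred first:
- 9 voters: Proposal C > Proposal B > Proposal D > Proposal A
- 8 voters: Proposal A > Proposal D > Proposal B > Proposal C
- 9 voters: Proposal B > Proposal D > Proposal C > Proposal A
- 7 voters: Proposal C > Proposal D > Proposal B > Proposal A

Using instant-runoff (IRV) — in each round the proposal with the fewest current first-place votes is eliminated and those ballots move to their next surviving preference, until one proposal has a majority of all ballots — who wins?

Proposal B

Round 1: Proposal A 8, Proposal B 9, Proposal C 16, Proposal D 0. Proposal D eliminated.
Round 2: Proposal A 8, Proposal B 9, Proposal C 16. Proposal A eliminated.
Round 3: Proposal B 17, Proposal C 16. Proposal B has a majority (≥17).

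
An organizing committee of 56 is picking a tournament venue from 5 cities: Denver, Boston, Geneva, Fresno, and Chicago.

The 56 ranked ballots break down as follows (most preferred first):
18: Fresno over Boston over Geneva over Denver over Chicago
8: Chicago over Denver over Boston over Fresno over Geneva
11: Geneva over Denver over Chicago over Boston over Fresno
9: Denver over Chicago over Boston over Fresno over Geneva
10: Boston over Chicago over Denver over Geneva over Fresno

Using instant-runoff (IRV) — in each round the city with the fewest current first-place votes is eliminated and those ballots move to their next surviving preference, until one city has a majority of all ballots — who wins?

Round 1: Denver 9, Boston 10, Geneva 11, Fresno 18, Chicago 8. Chicago eliminated.
Round 2: Denver 17, Boston 10, Geneva 11, Fresno 18. Boston eliminated.
Round 3: Denver 27, Geneva 11, Fresno 18. Geneva eliminated.
Round 4: Denver 38, Fresno 18. Denver has a majority (≥29).

Denver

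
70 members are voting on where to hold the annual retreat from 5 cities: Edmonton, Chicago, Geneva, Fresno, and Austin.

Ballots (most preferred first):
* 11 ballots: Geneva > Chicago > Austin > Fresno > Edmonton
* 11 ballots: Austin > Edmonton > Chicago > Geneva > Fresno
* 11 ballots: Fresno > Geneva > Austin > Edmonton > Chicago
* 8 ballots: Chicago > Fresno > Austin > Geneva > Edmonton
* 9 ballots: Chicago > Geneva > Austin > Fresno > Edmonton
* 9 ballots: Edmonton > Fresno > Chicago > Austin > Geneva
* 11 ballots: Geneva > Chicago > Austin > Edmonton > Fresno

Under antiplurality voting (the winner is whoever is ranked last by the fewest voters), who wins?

Austin

Last-place votes: Edmonton 28, Chicago 11, Geneva 9, Fresno 22, Austin 0.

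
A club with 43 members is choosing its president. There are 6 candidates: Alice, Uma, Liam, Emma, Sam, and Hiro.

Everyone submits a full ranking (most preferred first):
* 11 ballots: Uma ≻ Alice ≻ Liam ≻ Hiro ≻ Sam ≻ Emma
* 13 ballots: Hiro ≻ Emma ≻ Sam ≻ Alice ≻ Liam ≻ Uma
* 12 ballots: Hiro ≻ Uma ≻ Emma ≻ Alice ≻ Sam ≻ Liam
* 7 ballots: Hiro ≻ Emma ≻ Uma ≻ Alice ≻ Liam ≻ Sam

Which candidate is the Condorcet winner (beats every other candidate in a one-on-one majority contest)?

Hiro vs Alice: 32–11
Hiro vs Uma: 32–11
Hiro vs Liam: 32–11
Hiro vs Emma: 43–0
Hiro vs Sam: 43–0
Hiro beats every other candidate.

Hiro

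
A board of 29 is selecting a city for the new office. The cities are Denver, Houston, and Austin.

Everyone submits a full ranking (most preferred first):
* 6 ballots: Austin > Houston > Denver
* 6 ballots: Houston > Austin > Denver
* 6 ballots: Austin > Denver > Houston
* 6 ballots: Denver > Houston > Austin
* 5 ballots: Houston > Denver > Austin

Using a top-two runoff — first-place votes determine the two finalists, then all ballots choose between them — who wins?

Round 1 first-place votes: Denver 6, Houston 11, Austin 12. Austin and Houston advance.
Runoff: Austin is ranked above Houston on 12 ballots, Houston above Austin on 17.

Houston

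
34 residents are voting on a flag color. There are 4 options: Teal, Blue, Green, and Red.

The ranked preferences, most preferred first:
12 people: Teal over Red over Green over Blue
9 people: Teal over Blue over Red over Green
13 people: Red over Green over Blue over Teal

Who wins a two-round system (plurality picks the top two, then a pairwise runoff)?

Round 1 first-place votes: Teal 21, Blue 0, Green 0, Red 13. Teal and Red advance.
Runoff: Teal is ranked above Red on 21 ballots, Red above Teal on 13.

Teal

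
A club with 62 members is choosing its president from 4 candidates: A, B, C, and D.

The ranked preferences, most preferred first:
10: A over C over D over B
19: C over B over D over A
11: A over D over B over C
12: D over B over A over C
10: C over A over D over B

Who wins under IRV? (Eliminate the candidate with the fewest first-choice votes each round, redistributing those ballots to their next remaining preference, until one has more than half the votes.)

Round 1: A 21, B 0, C 29, D 12. B eliminated.
Round 2: A 21, C 29, D 12. D eliminated.
Round 3: A 33, C 29. A has a majority (≥32).

A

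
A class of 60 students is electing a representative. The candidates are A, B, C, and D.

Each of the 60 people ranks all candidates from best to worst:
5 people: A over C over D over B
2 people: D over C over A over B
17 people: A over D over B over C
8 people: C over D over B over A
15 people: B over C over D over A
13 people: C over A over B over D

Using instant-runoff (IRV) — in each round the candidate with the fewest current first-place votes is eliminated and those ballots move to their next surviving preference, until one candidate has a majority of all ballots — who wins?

Round 1: A 22, B 15, C 21, D 2. D eliminated.
Round 2: A 22, B 15, C 23. B eliminated.
Round 3: A 22, C 38. C has a majority (≥31).

C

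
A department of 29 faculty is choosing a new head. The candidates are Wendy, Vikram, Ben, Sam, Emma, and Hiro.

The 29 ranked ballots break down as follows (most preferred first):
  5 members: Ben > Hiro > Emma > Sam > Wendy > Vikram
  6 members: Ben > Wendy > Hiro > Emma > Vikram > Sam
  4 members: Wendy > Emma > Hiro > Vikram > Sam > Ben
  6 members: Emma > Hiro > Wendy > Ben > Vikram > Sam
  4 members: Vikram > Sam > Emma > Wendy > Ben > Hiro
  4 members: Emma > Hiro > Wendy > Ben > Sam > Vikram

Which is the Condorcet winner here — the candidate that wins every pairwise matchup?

Emma vs Wendy: 19–10
Emma vs Vikram: 25–4
Emma vs Ben: 18–11
Emma vs Sam: 25–4
Emma vs Hiro: 18–11
Emma beats every other candidate.

Emma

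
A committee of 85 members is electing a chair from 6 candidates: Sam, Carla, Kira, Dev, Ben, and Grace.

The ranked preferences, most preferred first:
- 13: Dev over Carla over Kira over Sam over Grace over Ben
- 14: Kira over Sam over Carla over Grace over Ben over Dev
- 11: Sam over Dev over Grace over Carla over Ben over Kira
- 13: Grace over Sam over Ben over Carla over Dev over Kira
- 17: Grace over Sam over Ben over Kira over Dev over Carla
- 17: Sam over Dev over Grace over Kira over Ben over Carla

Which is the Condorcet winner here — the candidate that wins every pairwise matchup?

Sam vs Carla: 72–13
Sam vs Kira: 58–27
Sam vs Dev: 72–13
Sam vs Ben: 85–0
Sam vs Grace: 55–30
Sam beats every other candidate.

Sam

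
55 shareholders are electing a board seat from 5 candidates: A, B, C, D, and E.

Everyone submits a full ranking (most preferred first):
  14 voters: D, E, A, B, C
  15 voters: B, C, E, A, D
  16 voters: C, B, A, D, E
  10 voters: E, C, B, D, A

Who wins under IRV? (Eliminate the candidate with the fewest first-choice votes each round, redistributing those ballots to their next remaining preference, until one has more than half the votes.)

B

Round 1: A 0, B 15, C 16, D 14, E 10. A eliminated.
Round 2: B 15, C 16, D 14, E 10. E eliminated.
Round 3: B 15, C 26, D 14. D eliminated.
Round 4: B 29, C 26. B has a majority (≥28).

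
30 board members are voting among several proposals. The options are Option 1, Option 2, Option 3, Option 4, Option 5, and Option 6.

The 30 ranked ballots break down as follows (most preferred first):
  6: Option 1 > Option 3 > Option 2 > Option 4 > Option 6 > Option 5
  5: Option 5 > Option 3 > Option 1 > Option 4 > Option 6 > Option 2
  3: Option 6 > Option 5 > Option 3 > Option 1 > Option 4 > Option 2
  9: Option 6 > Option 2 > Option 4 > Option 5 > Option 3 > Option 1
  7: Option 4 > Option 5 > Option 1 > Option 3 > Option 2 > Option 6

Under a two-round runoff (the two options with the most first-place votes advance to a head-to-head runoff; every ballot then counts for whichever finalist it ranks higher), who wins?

Round 1 first-place votes: Option 1 6, Option 2 0, Option 3 0, Option 4 7, Option 5 5, Option 6 12. Option 6 and Option 4 advance.
Runoff: Option 6 is ranked above Option 4 on 12 ballots, Option 4 above Option 6 on 18.

Option 4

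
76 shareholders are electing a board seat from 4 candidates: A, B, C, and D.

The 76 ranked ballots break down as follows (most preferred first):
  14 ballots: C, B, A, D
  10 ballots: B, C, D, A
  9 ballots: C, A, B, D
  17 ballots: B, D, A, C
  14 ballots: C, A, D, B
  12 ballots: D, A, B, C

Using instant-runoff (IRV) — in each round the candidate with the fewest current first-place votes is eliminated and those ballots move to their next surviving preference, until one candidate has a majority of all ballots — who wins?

Round 1: A 0, B 27, C 37, D 12. A eliminated.
Round 2: B 27, C 37, D 12. D eliminated.
Round 3: B 39, C 37. B has a majority (≥39).

B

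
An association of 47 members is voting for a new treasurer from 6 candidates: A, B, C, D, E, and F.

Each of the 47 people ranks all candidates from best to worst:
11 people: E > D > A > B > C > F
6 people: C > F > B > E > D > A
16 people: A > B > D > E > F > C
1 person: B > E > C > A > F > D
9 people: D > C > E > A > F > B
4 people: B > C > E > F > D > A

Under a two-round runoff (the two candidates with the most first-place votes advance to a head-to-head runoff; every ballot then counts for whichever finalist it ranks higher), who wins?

E

Round 1 first-place votes: A 16, B 5, C 6, D 9, E 11, F 0. A and E advance.
Runoff: A is ranked above E on 16 ballots, E above A on 31.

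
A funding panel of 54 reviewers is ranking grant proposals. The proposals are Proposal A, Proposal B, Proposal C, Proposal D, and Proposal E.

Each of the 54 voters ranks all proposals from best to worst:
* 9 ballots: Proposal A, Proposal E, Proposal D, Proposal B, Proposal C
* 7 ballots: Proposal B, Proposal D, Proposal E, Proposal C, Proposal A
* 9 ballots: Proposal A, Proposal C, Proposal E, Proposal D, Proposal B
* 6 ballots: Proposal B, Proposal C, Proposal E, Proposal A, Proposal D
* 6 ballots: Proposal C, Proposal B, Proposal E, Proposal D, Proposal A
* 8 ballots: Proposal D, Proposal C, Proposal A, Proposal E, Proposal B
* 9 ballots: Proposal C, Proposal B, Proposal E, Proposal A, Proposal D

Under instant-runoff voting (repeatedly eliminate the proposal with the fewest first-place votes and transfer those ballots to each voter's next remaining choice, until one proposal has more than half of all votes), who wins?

Round 1: Proposal A 18, Proposal B 13, Proposal C 15, Proposal D 8, Proposal E 0. Proposal E eliminated.
Round 2: Proposal A 18, Proposal B 13, Proposal C 15, Proposal D 8. Proposal D eliminated.
Round 3: Proposal A 18, Proposal B 13, Proposal C 23. Proposal B eliminated.
Round 4: Proposal A 18, Proposal C 36. Proposal C has a majority (≥28).

Proposal C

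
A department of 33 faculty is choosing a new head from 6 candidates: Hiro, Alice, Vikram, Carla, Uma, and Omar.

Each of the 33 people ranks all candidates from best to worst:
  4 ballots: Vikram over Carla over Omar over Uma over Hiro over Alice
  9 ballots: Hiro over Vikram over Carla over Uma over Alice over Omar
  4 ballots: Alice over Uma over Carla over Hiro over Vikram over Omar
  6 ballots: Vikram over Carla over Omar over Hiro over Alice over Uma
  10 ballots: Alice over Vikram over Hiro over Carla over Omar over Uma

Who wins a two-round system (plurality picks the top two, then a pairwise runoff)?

Round 1 first-place votes: Hiro 9, Alice 14, Vikram 10, Carla 0, Uma 0, Omar 0. Alice and Vikram advance.
Runoff: Alice is ranked above Vikram on 14 ballots, Vikram above Alice on 19.

Vikram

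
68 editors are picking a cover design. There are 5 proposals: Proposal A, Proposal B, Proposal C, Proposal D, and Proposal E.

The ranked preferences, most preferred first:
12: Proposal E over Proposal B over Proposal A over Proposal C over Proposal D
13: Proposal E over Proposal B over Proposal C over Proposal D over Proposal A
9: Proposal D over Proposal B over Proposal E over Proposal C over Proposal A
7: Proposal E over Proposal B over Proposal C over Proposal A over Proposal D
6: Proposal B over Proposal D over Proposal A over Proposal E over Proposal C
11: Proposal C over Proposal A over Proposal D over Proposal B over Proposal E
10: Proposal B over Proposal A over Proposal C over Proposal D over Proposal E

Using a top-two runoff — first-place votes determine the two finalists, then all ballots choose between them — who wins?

Proposal B

Round 1 first-place votes: Proposal A 0, Proposal B 16, Proposal C 11, Proposal D 9, Proposal E 32. Proposal E and Proposal B advance.
Runoff: Proposal E is ranked above Proposal B on 32 ballots, Proposal B above Proposal E on 36.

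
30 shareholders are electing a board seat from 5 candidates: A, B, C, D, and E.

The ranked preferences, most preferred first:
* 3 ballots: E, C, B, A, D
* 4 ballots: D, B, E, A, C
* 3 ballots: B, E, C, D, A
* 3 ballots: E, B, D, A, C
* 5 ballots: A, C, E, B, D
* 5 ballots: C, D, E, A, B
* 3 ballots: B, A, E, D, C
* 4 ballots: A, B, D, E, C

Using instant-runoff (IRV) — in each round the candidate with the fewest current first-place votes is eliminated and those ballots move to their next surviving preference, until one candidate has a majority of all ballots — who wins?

Round 1: A 9, B 6, C 5, D 4, E 6. D eliminated.
Round 2: A 9, B 10, C 5, E 6. C eliminated.
Round 3: A 9, B 10, E 11. A eliminated.
Round 4: B 14, E 16. E has a majority (≥16).

E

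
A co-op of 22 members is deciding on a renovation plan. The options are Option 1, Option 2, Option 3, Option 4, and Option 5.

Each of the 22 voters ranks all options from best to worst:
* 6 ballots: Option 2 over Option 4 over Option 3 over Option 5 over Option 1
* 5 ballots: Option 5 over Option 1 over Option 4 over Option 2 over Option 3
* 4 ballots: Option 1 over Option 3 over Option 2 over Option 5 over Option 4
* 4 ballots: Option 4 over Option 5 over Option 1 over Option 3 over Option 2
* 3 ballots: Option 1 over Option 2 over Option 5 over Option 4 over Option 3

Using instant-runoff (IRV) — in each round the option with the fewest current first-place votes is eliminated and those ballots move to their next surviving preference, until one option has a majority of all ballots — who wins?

Round 1: Option 1 7, Option 2 6, Option 3 0, Option 4 4, Option 5 5. Option 3 eliminated.
Round 2: Option 1 7, Option 2 6, Option 4 4, Option 5 5. Option 4 eliminated.
Round 3: Option 1 7, Option 2 6, Option 5 9. Option 2 eliminated.
Round 4: Option 1 7, Option 5 15. Option 5 has a majority (≥12).

Option 5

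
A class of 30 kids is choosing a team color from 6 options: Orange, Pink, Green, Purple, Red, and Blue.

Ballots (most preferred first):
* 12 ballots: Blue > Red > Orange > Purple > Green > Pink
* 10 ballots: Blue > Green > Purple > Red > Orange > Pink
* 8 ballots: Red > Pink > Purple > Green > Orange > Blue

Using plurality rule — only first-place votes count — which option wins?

First-place votes: Orange 0, Pink 0, Green 0, Purple 0, Red 8, Blue 22.

Blue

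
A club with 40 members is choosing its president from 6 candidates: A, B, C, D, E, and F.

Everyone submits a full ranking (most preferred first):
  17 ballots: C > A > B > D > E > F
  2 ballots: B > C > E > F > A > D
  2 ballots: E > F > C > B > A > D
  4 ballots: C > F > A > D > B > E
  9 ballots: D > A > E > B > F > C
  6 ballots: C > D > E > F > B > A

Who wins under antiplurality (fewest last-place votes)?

B

Last-place votes: A 6, B 0, C 9, D 4, E 4, F 17.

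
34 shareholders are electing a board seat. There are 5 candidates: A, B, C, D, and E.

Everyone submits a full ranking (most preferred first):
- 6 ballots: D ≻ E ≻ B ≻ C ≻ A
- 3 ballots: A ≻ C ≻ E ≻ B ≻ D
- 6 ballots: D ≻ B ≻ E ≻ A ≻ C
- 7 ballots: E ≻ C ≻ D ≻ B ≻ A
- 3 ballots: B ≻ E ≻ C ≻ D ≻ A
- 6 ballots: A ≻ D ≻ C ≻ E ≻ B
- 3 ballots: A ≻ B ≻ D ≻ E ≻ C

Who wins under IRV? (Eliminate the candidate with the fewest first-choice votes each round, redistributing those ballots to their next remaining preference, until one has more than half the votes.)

D

Round 1: A 12, B 3, C 0, D 12, E 7. C eliminated.
Round 2: A 12, B 3, D 12, E 7. B eliminated.
Round 3: A 12, D 12, E 10. E eliminated.
Round 4: A 12, D 22. D has a majority (≥18).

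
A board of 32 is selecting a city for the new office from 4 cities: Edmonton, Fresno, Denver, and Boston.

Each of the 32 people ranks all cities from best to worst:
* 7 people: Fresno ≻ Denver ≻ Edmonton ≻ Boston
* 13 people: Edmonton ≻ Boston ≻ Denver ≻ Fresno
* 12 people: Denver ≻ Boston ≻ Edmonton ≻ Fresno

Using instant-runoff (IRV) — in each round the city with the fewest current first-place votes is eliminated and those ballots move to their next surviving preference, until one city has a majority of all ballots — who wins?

Round 1: Edmonton 13, Fresno 7, Denver 12, Boston 0. Boston eliminated.
Round 2: Edmonton 13, Fresno 7, Denver 12. Fresno eliminated.
Round 3: Edmonton 13, Denver 19. Denver has a majority (≥17).

Denver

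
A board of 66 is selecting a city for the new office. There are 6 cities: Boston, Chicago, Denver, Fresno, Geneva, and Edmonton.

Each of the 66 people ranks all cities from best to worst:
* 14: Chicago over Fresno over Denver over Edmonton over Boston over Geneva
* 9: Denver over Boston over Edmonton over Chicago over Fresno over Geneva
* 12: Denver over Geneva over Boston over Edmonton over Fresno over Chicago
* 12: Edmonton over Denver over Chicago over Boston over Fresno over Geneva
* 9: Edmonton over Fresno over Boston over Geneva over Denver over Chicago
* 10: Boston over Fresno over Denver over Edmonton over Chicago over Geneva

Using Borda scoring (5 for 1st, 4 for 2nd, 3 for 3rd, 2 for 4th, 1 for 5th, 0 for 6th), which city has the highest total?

Boston: 14×1 + 9×4 + 12×3 + 12×2 + 9×3 + 10×5 = 187
Chicago: 14×5 + 9×2 + 12×0 + 12×3 + 9×0 + 10×1 = 134
Denver: 14×3 + 9×5 + 12×5 + 12×4 + 9×1 + 10×3 = 234
Fresno: 14×4 + 9×1 + 12×1 + 12×1 + 9×4 + 10×4 = 165
Geneva: 14×0 + 9×0 + 12×4 + 12×0 + 9×2 + 10×0 = 66
Edmonton: 14×2 + 9×3 + 12×2 + 12×5 + 9×5 + 10×2 = 204

Denver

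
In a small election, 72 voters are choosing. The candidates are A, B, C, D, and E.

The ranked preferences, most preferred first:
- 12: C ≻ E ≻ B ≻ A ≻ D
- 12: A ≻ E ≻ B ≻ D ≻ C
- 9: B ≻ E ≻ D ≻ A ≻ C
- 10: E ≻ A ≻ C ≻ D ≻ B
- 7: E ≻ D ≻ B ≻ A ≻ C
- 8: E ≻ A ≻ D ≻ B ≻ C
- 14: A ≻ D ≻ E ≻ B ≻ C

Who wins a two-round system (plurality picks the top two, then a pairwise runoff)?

E

Round 1 first-place votes: A 26, B 9, C 12, D 0, E 25. A and E advance.
Runoff: A is ranked above E on 26 ballots, E above A on 46.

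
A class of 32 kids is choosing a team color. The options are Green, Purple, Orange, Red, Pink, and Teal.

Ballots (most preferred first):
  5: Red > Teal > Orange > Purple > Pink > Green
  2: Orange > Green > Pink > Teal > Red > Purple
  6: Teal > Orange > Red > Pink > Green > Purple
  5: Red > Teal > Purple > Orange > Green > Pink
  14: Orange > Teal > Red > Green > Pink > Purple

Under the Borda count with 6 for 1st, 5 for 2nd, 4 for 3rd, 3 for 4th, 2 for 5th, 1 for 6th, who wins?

Teal

Green: 5×1 + 2×5 + 6×2 + 5×2 + 14×3 = 79
Purple: 5×3 + 2×1 + 6×1 + 5×4 + 14×1 = 57
Orange: 5×4 + 2×6 + 6×5 + 5×3 + 14×6 = 161
Red: 5×6 + 2×2 + 6×4 + 5×6 + 14×4 = 144
Pink: 5×2 + 2×4 + 6×3 + 5×1 + 14×2 = 69
Teal: 5×5 + 2×3 + 6×6 + 5×5 + 14×5 = 162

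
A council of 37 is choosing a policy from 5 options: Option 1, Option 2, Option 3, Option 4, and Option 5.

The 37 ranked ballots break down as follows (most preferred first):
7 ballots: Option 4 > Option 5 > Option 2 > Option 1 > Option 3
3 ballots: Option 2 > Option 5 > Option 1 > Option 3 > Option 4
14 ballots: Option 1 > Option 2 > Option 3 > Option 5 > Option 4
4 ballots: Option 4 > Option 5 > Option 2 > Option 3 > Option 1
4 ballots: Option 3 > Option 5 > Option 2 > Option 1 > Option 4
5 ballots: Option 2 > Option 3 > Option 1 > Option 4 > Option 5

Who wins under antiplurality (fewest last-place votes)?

Option 2

Last-place votes: Option 1 4, Option 2 0, Option 3 7, Option 4 21, Option 5 5.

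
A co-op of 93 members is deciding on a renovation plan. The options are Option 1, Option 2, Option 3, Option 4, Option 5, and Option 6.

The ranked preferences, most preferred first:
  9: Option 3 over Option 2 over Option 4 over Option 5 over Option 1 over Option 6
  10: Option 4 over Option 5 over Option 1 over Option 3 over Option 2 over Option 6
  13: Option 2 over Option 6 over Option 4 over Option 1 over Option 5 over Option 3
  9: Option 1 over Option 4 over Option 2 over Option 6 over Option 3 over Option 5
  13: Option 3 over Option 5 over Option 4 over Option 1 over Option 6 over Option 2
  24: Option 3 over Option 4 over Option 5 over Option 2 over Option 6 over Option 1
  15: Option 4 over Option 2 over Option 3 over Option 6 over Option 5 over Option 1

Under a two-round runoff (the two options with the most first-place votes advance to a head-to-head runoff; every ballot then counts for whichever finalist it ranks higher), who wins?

Round 1 first-place votes: Option 1 9, Option 2 13, Option 3 46, Option 4 25, Option 5 0, Option 6 0. Option 3 and Option 4 advance.
Runoff: Option 3 is ranked above Option 4 on 46 ballots, Option 4 above Option 3 on 47.

Option 4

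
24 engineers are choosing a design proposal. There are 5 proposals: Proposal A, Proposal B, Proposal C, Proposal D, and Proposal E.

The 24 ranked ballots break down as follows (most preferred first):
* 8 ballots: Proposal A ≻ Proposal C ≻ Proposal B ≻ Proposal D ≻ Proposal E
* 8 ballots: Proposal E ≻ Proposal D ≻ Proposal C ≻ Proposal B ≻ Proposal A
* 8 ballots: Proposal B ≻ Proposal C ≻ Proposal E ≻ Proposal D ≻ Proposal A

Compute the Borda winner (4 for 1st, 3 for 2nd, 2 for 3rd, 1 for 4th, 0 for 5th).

Proposal A: 8×4 + 8×0 + 8×0 = 32
Proposal B: 8×2 + 8×1 + 8×4 = 56
Proposal C: 8×3 + 8×2 + 8×3 = 64
Proposal D: 8×1 + 8×3 + 8×1 = 40
Proposal E: 8×0 + 8×4 + 8×2 = 48

Proposal C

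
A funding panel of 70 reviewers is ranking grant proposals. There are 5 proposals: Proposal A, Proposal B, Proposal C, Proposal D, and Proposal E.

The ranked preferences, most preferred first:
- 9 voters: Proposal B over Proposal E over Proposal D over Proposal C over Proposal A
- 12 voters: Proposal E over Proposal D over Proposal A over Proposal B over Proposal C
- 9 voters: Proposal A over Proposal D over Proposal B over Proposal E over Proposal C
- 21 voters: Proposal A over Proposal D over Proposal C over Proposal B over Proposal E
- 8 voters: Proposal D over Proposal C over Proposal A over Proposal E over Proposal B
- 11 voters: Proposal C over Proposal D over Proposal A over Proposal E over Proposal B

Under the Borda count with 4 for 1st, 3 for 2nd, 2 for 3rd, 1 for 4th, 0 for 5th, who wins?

Proposal D

Proposal A: 9×0 + 12×2 + 9×4 + 21×4 + 8×2 + 11×2 = 182
Proposal B: 9×4 + 12×1 + 9×2 + 21×1 + 8×0 + 11×0 = 87
Proposal C: 9×1 + 12×0 + 9×0 + 21×2 + 8×3 + 11×4 = 119
Proposal D: 9×2 + 12×3 + 9×3 + 21×3 + 8×4 + 11×3 = 209
Proposal E: 9×3 + 12×4 + 9×1 + 21×0 + 8×1 + 11×1 = 103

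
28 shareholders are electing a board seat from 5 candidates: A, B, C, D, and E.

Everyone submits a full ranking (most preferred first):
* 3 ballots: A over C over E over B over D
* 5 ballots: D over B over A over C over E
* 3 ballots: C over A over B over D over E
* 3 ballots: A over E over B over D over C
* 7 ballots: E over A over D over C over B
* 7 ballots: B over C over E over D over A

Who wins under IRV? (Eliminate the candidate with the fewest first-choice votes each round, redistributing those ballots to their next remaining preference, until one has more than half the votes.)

A

Round 1: A 6, B 7, C 3, D 5, E 7. C eliminated.
Round 2: A 9, B 7, D 5, E 7. D eliminated.
Round 3: A 9, B 12, E 7. E eliminated.
Round 4: A 16, B 12. A has a majority (≥15).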